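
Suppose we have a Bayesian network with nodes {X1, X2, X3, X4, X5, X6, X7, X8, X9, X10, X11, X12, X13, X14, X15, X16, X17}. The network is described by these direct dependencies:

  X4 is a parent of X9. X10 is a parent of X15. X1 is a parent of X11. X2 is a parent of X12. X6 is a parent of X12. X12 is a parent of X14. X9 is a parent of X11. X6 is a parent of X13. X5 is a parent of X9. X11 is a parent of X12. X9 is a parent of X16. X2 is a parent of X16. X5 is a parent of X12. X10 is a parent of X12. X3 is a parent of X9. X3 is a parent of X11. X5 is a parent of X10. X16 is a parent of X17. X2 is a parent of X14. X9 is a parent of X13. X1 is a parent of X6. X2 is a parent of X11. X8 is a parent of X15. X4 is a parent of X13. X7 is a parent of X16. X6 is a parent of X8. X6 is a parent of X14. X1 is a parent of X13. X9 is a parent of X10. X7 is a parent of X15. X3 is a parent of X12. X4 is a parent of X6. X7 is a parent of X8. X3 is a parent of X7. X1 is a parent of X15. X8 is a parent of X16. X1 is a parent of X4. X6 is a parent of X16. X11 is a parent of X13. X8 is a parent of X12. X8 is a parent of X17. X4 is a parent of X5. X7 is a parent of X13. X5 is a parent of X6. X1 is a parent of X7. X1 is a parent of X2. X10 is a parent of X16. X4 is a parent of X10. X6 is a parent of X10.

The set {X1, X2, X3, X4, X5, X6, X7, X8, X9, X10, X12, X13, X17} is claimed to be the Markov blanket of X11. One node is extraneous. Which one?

X17

X11's children: X12, X13.
Pa(X11) = {X1, X2, X3, X9}.
For each child, the remaining parents (spouses of X11):
  parents(X12) \ {X11} = {X2, X3, X5, X6, X8, X10}.
  X13's other parents are X1, X4, X6, X7, X9.
MB(X11) = {X1, X2, X3, X4, X5, X6, X7, X8, X9, X10, X12, X13}.
X17 is neither a parent, child, nor co-parent of X11, so it does not belong.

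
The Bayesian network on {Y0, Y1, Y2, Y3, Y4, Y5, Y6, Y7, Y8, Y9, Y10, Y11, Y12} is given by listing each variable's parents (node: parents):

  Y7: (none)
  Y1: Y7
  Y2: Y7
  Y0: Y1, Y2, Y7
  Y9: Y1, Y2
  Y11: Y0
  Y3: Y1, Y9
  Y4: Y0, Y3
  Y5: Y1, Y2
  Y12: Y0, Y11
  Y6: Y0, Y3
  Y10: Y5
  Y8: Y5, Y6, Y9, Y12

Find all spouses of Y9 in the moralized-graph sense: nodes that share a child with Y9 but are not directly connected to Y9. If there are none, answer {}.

Children of Y9: Y3, Y8.
  parents(Y3) \ {Y9} = {Y1}.
  Y8 also has parents Y5, Y6, Y12.
Excluding nodes already adjacent to Y9 (Y1, Y2, Y3, Y8), the co-parent-only contribution is {Y5, Y6, Y12}.

{Y5, Y6, Y12}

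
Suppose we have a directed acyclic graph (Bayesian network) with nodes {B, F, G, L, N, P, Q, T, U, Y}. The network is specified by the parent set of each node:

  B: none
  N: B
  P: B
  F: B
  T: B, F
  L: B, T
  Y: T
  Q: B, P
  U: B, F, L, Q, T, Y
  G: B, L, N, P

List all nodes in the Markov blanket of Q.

{B, F, L, P, T, U, Y}

The Markov blanket of a node is its parents, its children, and the other parents of its children.
Ch(Q) = {U}.
Pa(Q) = {B, P}.
Parents of each child, excluding Q:
  U's other parents are B, F, L, T, Y.
MB(Q) = {B, F, L, P, T, U, Y}.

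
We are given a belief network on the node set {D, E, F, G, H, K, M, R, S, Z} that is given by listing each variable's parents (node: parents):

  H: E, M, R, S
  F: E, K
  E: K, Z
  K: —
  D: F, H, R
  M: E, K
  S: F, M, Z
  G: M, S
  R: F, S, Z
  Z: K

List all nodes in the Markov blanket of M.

Parents of M: E, K.
Children of M: G, H, S.
Other parents of M's children:
  S: F, Z
  G: S
  H: E, R, S
Taking the union gives {E, F, G, H, K, R, S, Z}.

{E, F, G, H, K, R, S, Z}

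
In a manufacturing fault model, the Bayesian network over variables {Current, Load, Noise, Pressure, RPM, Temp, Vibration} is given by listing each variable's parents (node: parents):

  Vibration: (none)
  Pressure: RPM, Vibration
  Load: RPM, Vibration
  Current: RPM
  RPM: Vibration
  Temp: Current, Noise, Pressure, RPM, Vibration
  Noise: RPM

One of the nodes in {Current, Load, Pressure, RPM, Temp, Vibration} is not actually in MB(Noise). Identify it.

Parents of Noise: RPM.
Noise has child Temp.
For each child, the remaining parents (spouses of Noise):
  Temp: Current, Pressure, RPM, Vibration
MB(Noise) = {Current, Pressure, RPM, Temp, Vibration}.
Load is neither a parent, child, nor co-parent of Noise, so it does not belong.

Load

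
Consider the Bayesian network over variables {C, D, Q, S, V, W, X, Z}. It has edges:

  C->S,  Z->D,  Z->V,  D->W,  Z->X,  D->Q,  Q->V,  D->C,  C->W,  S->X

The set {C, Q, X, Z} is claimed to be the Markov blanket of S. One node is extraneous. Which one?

Pa(S) = {C}.
S has child X.
Other parents of S's children:
  X: Z
MB(S) = {C, X, Z}.
Q is neither a parent, child, nor co-parent of S, so it does not belong.

Q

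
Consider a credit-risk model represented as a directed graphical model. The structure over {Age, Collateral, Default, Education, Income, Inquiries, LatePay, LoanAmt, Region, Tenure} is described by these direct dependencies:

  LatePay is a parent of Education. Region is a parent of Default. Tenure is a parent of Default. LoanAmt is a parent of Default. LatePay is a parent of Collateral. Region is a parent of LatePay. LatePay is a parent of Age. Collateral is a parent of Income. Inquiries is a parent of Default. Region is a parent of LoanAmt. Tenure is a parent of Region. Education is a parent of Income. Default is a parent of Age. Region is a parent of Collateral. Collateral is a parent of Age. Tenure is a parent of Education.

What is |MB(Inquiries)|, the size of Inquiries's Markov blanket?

Children of Inquiries: Default.
Pa(Inquiries) = {}.
Parents of each child, excluding Inquiries:
  Default also has parents LoanAmt, Region, Tenure.
MB(Inquiries) = {Default, LoanAmt, Region, Tenure}, which has 4 nodes.

4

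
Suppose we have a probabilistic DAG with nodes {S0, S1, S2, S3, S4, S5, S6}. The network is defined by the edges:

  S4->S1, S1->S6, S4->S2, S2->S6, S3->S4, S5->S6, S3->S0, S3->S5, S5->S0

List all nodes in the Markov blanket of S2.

{S1, S4, S5, S6}

Recall MB(v) = parents ∪ children ∪ spouses, where spouses are the other parents of v's children.
Pa(S2) = {S4}.
S2 has child S6.
Other parents of S2's children:
  S6: S1, S5
So the Markov blanket of S2 is {S1, S4, S5, S6}.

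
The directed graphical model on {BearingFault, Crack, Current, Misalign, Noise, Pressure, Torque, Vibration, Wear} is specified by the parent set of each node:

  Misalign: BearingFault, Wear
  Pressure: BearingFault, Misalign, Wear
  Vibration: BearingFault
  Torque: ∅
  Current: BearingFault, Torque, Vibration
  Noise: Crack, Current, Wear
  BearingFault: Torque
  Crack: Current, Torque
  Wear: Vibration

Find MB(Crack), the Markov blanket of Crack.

A node's Markov blanket = Pa ∪ Ch ∪ (parents of Ch other than the node itself).
Parents of Crack: Current, Torque.
Crack has child Noise.
For each child, the remaining parents (spouses of Crack):
  Noise: Current, Wear
MB(Crack) = {Current, Noise, Torque, Wear}.

{Current, Noise, Torque, Wear}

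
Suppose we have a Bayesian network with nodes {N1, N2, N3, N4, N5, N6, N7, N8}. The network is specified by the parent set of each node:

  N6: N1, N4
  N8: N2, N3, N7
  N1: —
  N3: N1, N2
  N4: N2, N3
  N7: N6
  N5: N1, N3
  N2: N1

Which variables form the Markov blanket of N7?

A node's Markov blanket = Pa ∪ Ch ∪ (parents of Ch other than the node itself).
Pa(N7) = {N6}.
N7 has child N8.
Parents of each child, excluding N7:
  N8: N2, N3
Taking the union gives {N2, N3, N6, N8}.

{N2, N3, N6, N8}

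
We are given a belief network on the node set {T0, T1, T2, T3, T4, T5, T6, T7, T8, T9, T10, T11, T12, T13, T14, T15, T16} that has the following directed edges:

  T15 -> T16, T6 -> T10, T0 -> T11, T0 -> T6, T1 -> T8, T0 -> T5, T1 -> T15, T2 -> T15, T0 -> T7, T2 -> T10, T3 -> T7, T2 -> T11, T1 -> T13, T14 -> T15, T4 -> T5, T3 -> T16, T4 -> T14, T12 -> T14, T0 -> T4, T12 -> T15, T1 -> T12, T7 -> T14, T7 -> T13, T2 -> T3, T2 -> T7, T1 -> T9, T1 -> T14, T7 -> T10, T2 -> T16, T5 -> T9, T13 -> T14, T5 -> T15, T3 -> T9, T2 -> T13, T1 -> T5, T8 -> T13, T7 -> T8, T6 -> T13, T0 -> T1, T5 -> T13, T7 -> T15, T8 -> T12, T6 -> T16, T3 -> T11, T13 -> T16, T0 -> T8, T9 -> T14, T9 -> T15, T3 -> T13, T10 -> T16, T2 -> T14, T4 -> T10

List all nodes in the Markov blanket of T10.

By definition, MB(T10) is built from T10's parents, T10's children, and the co-parents of T10.
T10 has child T16.
Pa(T10) = {T2, T4, T6, T7}.
Co-parents of T10 (other parents of its children):
  T16 also has parents T2, T3, T6, T13, T15.
So the Markov blanket of T10 is {T2, T3, T4, T6, T7, T13, T15, T16}.

{T2, T3, T4, T6, T7, T13, T15, T16}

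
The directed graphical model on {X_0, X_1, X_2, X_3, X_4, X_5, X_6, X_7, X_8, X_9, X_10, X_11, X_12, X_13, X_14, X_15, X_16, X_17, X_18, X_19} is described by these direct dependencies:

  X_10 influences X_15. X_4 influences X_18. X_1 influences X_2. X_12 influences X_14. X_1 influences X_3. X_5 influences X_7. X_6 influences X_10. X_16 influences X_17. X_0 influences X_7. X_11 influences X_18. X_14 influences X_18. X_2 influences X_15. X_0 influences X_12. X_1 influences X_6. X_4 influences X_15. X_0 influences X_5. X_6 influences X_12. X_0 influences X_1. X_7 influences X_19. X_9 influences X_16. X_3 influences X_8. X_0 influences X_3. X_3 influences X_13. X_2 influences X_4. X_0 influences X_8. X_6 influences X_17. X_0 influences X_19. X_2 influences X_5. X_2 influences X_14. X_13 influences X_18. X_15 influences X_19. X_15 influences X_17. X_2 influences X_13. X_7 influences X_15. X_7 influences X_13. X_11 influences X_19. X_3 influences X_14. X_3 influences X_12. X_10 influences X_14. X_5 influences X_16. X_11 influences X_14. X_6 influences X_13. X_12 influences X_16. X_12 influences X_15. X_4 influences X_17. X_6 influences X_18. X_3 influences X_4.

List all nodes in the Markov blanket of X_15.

Recall MB(v) = parents ∪ children ∪ spouses, where spouses are the other parents of v's children.
X_15's parents: X_2, X_4, X_7, X_10, X_12.
X_15's children: X_17, X_19.
Other parents of X_15's children:
  X_17: X_4, X_6, X_16
  X_19: X_0, X_7, X_11
So the Markov blanket of X_15 is {X_0, X_2, X_4, X_6, X_7, X_10, X_11, X_12, X_16, X_17, X_19}.

{X_0, X_2, X_4, X_6, X_7, X_10, X_11, X_12, X_16, X_17, X_19}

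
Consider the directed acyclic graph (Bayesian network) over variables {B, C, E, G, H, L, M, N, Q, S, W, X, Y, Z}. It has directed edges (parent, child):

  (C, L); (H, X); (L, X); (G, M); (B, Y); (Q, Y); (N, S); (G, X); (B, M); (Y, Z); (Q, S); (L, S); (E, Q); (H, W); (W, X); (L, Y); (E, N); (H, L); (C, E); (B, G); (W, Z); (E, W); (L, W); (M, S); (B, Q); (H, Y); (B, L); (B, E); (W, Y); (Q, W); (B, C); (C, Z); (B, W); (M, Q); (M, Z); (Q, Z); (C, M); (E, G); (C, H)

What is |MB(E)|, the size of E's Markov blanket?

Recall MB(v) = parents ∪ children ∪ spouses, where spouses are the other parents of v's children.
E's children: G, N, Q, W.
Pa(E) = {B, C}.
For each child, the remaining parents (spouses of E):
  G: B
  N: —
  Q: B, M
  W: B, H, L, Q
MB(E) = {B, C, G, H, L, M, N, Q, W}, which has 9 nodes.

9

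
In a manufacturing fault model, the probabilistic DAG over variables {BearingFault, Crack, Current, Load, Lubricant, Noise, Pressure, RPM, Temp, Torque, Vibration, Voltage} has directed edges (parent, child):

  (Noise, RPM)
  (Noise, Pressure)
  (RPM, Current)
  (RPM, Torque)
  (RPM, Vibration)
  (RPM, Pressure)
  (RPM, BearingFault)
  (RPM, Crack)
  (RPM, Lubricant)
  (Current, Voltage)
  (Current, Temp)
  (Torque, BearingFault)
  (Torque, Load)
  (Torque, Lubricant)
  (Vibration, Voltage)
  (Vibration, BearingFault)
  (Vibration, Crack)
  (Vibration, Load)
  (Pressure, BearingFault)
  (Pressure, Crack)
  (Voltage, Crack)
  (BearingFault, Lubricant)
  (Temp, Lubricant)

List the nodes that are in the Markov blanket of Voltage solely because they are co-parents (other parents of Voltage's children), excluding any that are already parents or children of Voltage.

{Pressure, RPM}

Children of Voltage: Crack.
  parents(Crack) \ {Voltage} = {Pressure, RPM, Vibration}.
Excluding nodes already adjacent to Voltage (Crack, Current, Vibration), the co-parent-only contribution is {Pressure, RPM}.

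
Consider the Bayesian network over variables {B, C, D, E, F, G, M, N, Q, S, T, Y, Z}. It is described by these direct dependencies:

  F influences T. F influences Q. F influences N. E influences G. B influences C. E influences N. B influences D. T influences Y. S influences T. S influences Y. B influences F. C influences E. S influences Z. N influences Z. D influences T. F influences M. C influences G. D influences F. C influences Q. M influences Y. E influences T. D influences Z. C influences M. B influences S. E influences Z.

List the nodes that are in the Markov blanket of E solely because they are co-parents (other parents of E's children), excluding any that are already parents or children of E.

Children of E: G, N, T, Z.
  G also has parent C.
  N also has parent F.
  T's other parents are D, F, S.
  Z also has parents D, N, S.
Excluding nodes already adjacent to E (C, G, N, T, Z), the co-parent-only contribution is {D, F, S}.

{D, F, S}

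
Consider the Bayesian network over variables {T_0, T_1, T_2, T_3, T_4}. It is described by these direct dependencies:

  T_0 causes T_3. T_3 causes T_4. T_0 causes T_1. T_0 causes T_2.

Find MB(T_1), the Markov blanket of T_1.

By definition, MB(T_1) is built from T_1's parents, T_1's children, and the co-parents of T_1.
T_1 has parent T_0.
Children of T_1: none.
T_1 has no children, so there are no co-parents.
Union: {T_0} ∪ {} ∪ {} = {T_0}.

{T_0}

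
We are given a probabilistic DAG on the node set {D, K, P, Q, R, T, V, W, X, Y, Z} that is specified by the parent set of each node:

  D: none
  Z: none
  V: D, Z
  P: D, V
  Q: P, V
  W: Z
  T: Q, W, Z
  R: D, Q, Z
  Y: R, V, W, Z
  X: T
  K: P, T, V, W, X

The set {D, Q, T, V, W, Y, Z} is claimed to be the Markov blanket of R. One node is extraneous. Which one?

T

R has parents D, Q, Z.
R's children: Y.
Parents of each child, excluding R:
  Y's other parents are V, W, Z.
MB(R) = {D, Q, V, W, Y, Z}.
T is neither a parent, child, nor co-parent of R, so it does not belong.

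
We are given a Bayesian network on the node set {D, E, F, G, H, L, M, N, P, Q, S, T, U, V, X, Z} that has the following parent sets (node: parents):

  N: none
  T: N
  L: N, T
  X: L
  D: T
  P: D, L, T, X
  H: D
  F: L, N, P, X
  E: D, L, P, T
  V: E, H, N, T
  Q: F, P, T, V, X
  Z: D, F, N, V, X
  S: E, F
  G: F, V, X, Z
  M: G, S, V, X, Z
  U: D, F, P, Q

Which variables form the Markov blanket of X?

The Markov blanket of a node is its parents, its children, and the other parents of its children.
Ch(X) = {F, G, M, P, Q, Z}.
X's parents: L.
Co-parents of X (other parents of its children):
  parents(P) \ {X} = {D, L, T}.
  F also has parents L, N, P.
  Q also has parents F, P, T, V.
  Z's other parents are D, F, N, V.
  G also has parents F, V, Z.
  parents(M) \ {X} = {G, S, V, Z}.
Union: {L} ∪ {F, G, M, P, Q, Z} ∪ {D, F, G, L, N, P, S, T, V, Z} = {D, F, G, L, M, N, P, Q, S, T, V, Z}.

{D, F, G, L, M, N, P, Q, S, T, V, Z}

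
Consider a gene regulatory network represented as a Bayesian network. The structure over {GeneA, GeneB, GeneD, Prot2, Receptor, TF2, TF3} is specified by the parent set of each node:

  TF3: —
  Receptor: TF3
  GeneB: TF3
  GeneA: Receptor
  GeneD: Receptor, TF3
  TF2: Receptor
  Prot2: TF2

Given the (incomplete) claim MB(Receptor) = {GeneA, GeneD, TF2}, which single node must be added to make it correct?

Parents of Receptor: TF3.
Children of Receptor: GeneA, GeneD, TF2.
Parents of each child, excluding Receptor:
  GeneA: —
  GeneD: TF3
  TF2: —
MB(Receptor) = {GeneA, GeneD, TF2, TF3}.
Comparing with the claimed set, TF3 is missing.

TF3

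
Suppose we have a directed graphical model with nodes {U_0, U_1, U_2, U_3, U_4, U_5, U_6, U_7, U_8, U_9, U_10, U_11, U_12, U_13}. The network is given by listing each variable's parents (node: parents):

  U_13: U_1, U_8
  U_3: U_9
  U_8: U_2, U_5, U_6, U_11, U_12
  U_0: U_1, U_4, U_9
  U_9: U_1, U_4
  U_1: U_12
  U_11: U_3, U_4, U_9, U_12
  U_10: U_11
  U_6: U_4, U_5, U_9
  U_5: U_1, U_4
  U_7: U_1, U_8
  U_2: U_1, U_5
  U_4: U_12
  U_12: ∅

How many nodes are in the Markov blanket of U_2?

6

By definition, MB(U_2) is built from U_2's parents, U_2's children, and the co-parents of U_2.
Parents of U_2: U_1, U_5.
U_2 has child U_8.
Parents of each child, excluding U_2:
  U_8: U_5, U_6, U_11, U_12
MB(U_2) = {U_1, U_5, U_6, U_8, U_11, U_12}, which has 6 nodes.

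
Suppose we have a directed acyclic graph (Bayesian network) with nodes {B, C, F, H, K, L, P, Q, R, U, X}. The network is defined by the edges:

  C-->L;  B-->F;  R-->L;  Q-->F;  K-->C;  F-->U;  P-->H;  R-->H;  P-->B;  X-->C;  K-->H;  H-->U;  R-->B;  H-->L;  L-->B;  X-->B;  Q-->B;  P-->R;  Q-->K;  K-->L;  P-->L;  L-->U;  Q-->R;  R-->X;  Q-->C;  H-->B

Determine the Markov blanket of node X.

{B, C, H, K, L, P, Q, R}

X's children: B, C.
Pa(X) = {R}.
Parents of each child, excluding X:
  C: K, Q
  B: H, L, P, Q, R
MB(X) = {B, C, H, K, L, P, Q, R}.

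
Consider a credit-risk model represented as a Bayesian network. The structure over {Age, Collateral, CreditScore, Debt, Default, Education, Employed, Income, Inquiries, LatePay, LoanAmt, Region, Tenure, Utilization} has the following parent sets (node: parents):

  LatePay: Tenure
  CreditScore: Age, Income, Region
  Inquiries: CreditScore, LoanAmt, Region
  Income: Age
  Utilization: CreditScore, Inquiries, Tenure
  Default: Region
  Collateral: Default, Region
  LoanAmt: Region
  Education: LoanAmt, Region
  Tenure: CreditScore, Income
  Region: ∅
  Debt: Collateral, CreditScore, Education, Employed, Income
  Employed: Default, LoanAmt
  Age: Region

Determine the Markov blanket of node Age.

By definition, MB(Age) is built from Age's parents, Age's children, and the co-parents of Age.
Ch(Age) = {CreditScore, Income}.
Pa(Age) = {Region}.
For each child, the remaining parents (spouses of Age):
  Income has no other parent.
  CreditScore's other parents are Income, Region.
MB(Age) = {CreditScore, Income, Region}.

{CreditScore, Income, Region}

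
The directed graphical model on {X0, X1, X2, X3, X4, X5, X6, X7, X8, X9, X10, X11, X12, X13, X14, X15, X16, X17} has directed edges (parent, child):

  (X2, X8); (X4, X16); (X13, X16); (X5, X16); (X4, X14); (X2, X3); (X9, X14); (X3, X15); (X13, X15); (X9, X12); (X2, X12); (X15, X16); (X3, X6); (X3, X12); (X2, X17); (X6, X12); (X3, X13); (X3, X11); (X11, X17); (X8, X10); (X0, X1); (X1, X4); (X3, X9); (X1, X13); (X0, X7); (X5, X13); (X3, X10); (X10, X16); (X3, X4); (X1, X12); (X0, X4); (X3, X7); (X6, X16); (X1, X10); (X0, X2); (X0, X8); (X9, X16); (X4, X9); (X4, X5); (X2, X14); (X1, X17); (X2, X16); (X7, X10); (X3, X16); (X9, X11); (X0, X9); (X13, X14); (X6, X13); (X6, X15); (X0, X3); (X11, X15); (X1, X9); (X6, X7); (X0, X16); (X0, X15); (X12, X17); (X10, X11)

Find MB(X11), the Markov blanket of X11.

{X0, X1, X2, X3, X6, X9, X10, X12, X13, X15, X17}

Recall MB(v) = parents ∪ children ∪ spouses, where spouses are the other parents of v's children.
Parents of X11: X3, X9, X10.
Ch(X11) = {X15, X17}.
Other parents of X11's children:
  X15's other parents are X0, X3, X6, X13.
  parents(X17) \ {X11} = {X1, X2, X12}.
Taking the union gives {X0, X1, X2, X3, X6, X9, X10, X12, X13, X15, X17}.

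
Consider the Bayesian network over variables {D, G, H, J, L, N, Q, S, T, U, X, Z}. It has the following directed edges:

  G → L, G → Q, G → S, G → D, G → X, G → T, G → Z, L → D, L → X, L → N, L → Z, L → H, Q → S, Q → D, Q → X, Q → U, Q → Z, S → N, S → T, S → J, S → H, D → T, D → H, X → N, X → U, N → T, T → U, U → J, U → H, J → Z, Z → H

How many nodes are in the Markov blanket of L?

10

Recall MB(v) = parents ∪ children ∪ spouses, where spouses are the other parents of v's children.
L's parents: G.
L's children: D, H, N, X, Z.
Co-parents of L (other parents of its children):
  D: G, Q
  X: G, Q
  N: S, X
  Z: G, J, Q
  H: D, S, U, Z
MB(L) = {D, G, H, J, N, Q, S, U, X, Z}, which has 10 nodes.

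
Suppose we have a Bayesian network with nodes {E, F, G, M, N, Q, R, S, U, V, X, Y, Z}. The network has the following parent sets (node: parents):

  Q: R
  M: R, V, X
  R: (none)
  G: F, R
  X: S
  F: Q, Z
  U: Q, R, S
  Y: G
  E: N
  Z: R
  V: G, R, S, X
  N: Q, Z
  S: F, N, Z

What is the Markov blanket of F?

Recall MB(v) = parents ∪ children ∪ spouses, where spouses are the other parents of v's children.
Pa(F) = {Q, Z}.
Ch(F) = {G, S}.
For each child, the remaining parents (spouses of F):
  G's other parent is R.
  parents(S) \ {F} = {N, Z}.
So the Markov blanket of F is {G, N, Q, R, S, Z}.

{G, N, Q, R, S, Z}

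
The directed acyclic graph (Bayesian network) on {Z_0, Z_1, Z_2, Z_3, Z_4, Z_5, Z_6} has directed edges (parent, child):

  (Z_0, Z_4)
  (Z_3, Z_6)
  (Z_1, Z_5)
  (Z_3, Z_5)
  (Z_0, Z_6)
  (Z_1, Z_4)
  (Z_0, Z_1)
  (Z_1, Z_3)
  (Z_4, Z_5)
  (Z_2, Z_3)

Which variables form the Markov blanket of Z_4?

A node's Markov blanket = Pa ∪ Ch ∪ (parents of Ch other than the node itself).
Z_4's parents: Z_0, Z_1.
Z_4 has child Z_5.
Other parents of Z_4's children:
  Z_5: Z_1, Z_3
So the Markov blanket of Z_4 is {Z_0, Z_1, Z_3, Z_5}.

{Z_0, Z_1, Z_3, Z_5}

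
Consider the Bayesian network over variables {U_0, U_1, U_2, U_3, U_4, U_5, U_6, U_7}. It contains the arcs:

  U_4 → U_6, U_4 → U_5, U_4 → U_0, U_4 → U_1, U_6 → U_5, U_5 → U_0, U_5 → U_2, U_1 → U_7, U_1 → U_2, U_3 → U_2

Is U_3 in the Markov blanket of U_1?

U_3 is a co-parent of U_1: both are parents of U_2.
So U_3 ∈ MB(U_1).

Yes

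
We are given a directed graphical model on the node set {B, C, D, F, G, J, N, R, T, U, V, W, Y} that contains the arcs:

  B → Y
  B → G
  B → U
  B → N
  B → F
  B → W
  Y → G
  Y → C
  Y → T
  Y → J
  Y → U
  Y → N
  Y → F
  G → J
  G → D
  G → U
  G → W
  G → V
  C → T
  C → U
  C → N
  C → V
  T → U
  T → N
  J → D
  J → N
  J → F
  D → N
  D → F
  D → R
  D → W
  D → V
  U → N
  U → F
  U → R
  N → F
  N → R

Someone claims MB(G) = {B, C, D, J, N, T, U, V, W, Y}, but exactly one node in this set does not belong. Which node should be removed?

Children of G: D, J, U, V, W.
G has parents B, Y.
Parents of each child, excluding G:
  J also has parent Y.
  D also has parent J.
  U also has parents B, C, T, Y.
  W also has parents B, D.
  V's other parents are C, D.
MB(G) = {B, C, D, J, T, U, V, W, Y}.
N is neither a parent, child, nor co-parent of G, so it does not belong.

N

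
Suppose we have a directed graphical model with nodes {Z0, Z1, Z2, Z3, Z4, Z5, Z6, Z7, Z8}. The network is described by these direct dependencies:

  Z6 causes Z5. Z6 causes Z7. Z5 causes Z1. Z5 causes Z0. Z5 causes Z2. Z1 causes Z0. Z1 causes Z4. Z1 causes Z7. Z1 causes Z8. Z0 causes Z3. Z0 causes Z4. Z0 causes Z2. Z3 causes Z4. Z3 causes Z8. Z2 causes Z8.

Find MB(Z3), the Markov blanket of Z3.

{Z0, Z1, Z2, Z4, Z8}

Recall MB(v) = parents ∪ children ∪ spouses, where spouses are the other parents of v's children.
Z3's children: Z4, Z8.
Pa(Z3) = {Z0}.
Parents of each child, excluding Z3:
  Z4: Z0, Z1
  Z8: Z1, Z2
MB(Z3) = {Z0, Z1, Z2, Z4, Z8}.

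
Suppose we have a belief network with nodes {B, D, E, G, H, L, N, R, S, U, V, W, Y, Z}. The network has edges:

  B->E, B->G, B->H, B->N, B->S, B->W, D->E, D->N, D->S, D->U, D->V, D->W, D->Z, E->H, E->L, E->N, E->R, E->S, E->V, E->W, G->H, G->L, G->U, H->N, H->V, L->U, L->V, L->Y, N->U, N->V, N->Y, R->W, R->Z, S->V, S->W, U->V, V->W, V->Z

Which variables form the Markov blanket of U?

{D, E, G, H, L, N, S, V}

By definition, MB(U) is built from U's parents, U's children, and the co-parents of U.
Pa(U) = {D, G, L, N}.
Ch(U) = {V}.
Other parents of U's children:
  parents(V) \ {U} = {D, E, H, L, N, S}.
Taking the union gives {D, E, G, H, L, N, S, V}.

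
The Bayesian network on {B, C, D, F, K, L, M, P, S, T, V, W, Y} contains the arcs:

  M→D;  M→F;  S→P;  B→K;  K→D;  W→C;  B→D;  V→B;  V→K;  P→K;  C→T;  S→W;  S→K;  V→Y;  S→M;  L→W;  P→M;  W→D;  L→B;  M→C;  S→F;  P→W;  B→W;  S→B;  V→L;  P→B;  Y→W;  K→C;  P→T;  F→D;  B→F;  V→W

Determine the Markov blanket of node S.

S's children: B, F, K, M, P, W.
S's parents: none.
For each child, the remaining parents (spouses of S):
  P: —
  M: P
  B: L, P, V
  F: B, M
  W: B, L, P, V, Y
  K: B, P, V
Taking the union gives {B, F, K, L, M, P, V, W, Y}.

{B, F, K, L, M, P, V, W, Y}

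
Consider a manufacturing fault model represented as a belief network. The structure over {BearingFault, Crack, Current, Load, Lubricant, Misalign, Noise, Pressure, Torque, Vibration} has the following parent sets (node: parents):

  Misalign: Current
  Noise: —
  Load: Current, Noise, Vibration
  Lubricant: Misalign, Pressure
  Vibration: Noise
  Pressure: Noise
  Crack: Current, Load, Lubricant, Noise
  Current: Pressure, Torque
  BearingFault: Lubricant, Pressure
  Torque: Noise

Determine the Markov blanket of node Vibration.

{Current, Load, Noise}

By definition, MB(Vibration) is built from Vibration's parents, Vibration's children, and the co-parents of Vibration.
Vibration's children: Load.
Vibration's parents: Noise.
Other parents of Vibration's children:
  Load also has parents Current, Noise.
So the Markov blanket of Vibration is {Current, Load, Noise}.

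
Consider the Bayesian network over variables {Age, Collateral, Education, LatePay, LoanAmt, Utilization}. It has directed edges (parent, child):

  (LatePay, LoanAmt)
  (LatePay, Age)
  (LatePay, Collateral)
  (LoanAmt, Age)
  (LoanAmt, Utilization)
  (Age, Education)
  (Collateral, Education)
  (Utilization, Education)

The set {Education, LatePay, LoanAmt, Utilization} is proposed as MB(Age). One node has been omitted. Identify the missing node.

Parents of Age: LatePay, LoanAmt.
Children of Age: Education.
Other parents of Age's children:
  Education also has parents Collateral, Utilization.
MB(Age) = {Collateral, Education, LatePay, LoanAmt, Utilization}.
Comparing with the claimed set, Collateral is missing.

Collateral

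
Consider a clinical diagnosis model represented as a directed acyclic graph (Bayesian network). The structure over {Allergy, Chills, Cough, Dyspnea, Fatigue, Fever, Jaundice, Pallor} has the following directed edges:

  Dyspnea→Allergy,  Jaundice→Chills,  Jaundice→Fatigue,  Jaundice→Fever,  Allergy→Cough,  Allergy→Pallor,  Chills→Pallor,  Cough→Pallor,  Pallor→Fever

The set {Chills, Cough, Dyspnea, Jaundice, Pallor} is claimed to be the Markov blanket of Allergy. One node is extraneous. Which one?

Jaundice

A node's Markov blanket = Pa ∪ Ch ∪ (parents of Ch other than the node itself).
Allergy's parents: Dyspnea.
Allergy's children: Cough, Pallor.
For each child, the remaining parents (spouses of Allergy):
  Cough: —
  Pallor: Chills, Cough
MB(Allergy) = {Chills, Cough, Dyspnea, Pallor}.
Jaundice is neither a parent, child, nor co-parent of Allergy, so it does not belong.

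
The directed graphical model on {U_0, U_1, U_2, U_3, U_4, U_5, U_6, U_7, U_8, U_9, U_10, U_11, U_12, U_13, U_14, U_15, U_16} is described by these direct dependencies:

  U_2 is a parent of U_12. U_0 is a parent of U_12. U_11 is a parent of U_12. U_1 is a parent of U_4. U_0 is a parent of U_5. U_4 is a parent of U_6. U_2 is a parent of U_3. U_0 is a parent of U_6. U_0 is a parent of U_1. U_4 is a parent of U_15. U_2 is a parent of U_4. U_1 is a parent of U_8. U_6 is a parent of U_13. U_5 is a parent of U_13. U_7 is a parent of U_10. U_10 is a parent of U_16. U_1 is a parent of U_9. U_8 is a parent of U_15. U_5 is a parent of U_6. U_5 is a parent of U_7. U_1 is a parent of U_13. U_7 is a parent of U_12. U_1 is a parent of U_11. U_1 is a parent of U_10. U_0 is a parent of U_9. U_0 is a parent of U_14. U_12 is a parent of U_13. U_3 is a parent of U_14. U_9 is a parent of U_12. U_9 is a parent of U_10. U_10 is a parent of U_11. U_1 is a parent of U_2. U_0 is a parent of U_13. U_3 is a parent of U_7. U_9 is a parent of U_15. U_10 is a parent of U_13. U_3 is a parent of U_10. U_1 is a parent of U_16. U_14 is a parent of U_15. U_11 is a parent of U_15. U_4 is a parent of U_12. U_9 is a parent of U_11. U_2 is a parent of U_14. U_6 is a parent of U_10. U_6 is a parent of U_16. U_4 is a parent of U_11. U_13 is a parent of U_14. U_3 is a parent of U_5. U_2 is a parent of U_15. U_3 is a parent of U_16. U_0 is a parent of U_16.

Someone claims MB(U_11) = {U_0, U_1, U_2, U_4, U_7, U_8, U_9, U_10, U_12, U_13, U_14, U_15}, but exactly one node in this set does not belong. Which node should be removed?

U_13

U_11 has parents U_1, U_4, U_9, U_10.
U_11's children: U_12, U_15.
For each child, the remaining parents (spouses of U_11):
  U_12's other parents are U_0, U_2, U_4, U_7, U_9.
  U_15 also has parents U_2, U_4, U_8, U_9, U_14.
MB(U_11) = {U_0, U_1, U_2, U_4, U_7, U_8, U_9, U_10, U_12, U_14, U_15}.
U_13 is neither a parent, child, nor co-parent of U_11, so it does not belong.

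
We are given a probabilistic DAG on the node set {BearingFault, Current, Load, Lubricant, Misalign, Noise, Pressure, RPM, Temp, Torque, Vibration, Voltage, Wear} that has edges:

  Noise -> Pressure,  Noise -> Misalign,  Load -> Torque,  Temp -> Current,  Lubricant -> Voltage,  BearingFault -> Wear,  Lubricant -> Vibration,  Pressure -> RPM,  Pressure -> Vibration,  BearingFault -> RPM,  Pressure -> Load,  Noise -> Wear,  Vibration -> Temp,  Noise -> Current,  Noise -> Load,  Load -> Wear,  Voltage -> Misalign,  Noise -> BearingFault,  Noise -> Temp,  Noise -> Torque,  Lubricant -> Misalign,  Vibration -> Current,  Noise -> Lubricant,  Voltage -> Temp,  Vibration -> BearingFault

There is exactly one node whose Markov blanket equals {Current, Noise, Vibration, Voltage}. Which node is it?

The target node must have every member of {Current, Noise, Vibration, Voltage} as a parent, child, or co-parent, and no others.
Parents of Temp: Noise, Vibration, Voltage; children: Current; co-parents: Noise, Vibration.
These exactly cover the given set, so the node is Temp.

Temp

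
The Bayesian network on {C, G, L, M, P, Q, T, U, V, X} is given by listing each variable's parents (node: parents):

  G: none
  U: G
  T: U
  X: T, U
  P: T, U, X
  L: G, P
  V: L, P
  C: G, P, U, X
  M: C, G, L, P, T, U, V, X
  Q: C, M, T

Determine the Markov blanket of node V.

{C, G, L, M, P, T, U, X}

V has parents L, P.
V has child M.
Parents of each child, excluding V:
  parents(M) \ {V} = {C, G, L, P, T, U, X}.
So the Markov blanket of V is {C, G, L, M, P, T, U, X}.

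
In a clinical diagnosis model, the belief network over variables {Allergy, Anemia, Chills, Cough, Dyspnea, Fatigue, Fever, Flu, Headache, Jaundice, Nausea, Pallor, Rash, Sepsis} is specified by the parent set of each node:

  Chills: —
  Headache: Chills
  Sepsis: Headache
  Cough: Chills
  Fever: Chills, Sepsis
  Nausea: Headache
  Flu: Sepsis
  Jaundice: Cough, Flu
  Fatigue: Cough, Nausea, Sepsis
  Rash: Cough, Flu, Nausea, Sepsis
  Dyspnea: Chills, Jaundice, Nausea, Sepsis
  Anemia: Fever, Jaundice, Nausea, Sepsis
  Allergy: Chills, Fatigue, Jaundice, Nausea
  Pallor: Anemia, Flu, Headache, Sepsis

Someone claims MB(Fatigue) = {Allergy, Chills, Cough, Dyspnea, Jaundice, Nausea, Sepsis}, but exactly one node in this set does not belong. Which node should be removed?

Parents of Fatigue: Cough, Nausea, Sepsis.
Children of Fatigue: Allergy.
For each child, the remaining parents (spouses of Fatigue):
  parents(Allergy) \ {Fatigue} = {Chills, Jaundice, Nausea}.
MB(Fatigue) = {Allergy, Chills, Cough, Jaundice, Nausea, Sepsis}.
Dyspnea is neither a parent, child, nor co-parent of Fatigue, so it does not belong.

Dyspnea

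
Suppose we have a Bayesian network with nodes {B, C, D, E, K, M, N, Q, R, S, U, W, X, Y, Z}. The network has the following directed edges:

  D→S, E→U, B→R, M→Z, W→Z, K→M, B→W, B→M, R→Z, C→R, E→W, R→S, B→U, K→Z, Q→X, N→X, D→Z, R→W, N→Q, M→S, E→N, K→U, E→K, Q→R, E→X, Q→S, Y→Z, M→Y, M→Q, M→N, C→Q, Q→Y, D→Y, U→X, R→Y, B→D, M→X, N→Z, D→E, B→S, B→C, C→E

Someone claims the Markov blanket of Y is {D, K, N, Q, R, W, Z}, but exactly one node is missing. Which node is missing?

M

Y's parents: D, M, Q, R.
Y's children: Z.
Other parents of Y's children:
  Z: D, K, M, N, R, W
MB(Y) = {D, K, M, N, Q, R, W, Z}.
Comparing with the claimed set, M is missing.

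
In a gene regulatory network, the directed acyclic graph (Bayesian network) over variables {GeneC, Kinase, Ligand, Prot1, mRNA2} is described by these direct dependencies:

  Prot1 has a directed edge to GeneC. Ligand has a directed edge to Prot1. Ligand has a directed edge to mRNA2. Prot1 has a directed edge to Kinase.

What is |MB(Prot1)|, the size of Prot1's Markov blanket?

Prot1 has parent Ligand.
Prot1's children: GeneC, Kinase.
Other parents of Prot1's children:
  Kinase: no additional parents.
  GeneC: no additional parents.
MB(Prot1) = {GeneC, Kinase, Ligand}, which has 3 nodes.

3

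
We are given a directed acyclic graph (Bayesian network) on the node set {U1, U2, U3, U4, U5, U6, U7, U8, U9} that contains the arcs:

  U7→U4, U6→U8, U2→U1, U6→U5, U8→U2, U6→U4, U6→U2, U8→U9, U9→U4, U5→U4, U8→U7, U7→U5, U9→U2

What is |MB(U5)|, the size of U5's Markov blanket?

4

By definition, MB(U5) is built from U5's parents, U5's children, and the co-parents of U5.
U5's parents: U6, U7.
Children of U5: U4.
For each child, the remaining parents (spouses of U5):
  parents(U4) \ {U5} = {U6, U7, U9}.
MB(U5) = {U4, U6, U7, U9}, which has 4 nodes.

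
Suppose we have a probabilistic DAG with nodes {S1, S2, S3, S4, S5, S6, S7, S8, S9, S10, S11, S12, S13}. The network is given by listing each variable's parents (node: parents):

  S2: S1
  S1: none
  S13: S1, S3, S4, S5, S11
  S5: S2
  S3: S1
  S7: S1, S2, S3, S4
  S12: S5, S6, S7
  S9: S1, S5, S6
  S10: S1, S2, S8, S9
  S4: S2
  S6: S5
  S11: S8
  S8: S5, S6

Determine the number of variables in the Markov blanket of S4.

7

S4 has parent S2.
Children of S4: S7, S13.
Other parents of S4's children:
  S7 also has parents S1, S2, S3.
  parents(S13) \ {S4} = {S1, S3, S5, S11}.
MB(S4) = {S1, S2, S3, S5, S7, S11, S13}, which has 7 nodes.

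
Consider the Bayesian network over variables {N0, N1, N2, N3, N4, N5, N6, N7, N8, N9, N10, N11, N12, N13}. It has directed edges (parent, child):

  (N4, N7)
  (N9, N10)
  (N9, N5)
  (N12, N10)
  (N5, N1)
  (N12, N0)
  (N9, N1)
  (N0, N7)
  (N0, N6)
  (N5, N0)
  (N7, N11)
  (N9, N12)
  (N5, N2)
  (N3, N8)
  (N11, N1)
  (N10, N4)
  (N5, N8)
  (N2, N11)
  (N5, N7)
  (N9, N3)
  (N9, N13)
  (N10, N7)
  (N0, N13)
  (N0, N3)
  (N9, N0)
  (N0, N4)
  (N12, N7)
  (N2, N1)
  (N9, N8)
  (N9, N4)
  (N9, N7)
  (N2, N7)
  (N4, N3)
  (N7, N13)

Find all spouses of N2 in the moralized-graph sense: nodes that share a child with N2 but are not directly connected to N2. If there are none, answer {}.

Children of N2: N1, N7, N11.
  N7 also has parents N0, N4, N5, N9, N10, N12.
  N11 also has parent N7.
  N1 also has parents N5, N9, N11.
Excluding nodes already adjacent to N2 (N1, N5, N7, N11), the co-parent-only contribution is {N0, N4, N9, N10, N12}.

{N0, N4, N9, N10, N12}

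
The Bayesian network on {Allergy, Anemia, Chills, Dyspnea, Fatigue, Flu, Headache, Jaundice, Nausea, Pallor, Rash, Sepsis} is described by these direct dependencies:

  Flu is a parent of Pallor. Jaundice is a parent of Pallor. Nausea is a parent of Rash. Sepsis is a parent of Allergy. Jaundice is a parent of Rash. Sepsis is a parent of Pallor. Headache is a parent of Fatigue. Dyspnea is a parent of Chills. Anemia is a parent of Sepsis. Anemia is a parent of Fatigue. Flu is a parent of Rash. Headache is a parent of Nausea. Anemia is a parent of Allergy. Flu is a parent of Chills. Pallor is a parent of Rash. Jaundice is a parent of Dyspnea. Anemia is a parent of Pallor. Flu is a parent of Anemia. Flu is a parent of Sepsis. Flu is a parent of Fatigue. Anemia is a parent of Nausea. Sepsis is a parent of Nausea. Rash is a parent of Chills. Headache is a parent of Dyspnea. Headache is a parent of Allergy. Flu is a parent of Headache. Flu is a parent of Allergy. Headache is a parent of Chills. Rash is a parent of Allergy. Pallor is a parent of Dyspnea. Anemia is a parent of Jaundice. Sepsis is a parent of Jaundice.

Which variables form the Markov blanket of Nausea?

{Anemia, Flu, Headache, Jaundice, Pallor, Rash, Sepsis}

By definition, MB(Nausea) is built from Nausea's parents, Nausea's children, and the co-parents of Nausea.
Nausea's children: Rash.
Nausea has parents Anemia, Headache, Sepsis.
Co-parents of Nausea (other parents of its children):
  Rash: Flu, Jaundice, Pallor
So the Markov blanket of Nausea is {Anemia, Flu, Headache, Jaundice, Pallor, Rash, Sepsis}.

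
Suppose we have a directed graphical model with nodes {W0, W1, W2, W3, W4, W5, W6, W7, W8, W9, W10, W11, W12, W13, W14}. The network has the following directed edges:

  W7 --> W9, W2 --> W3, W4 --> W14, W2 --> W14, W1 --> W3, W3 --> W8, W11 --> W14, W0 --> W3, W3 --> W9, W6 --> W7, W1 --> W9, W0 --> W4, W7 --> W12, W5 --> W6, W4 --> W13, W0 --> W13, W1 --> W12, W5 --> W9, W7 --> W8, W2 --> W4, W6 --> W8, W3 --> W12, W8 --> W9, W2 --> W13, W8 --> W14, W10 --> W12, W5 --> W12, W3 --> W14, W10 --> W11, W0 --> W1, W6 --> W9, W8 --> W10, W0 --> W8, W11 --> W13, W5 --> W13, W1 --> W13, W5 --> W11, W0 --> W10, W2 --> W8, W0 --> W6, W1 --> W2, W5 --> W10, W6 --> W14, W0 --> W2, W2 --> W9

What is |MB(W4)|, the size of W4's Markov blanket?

Recall MB(v) = parents ∪ children ∪ spouses, where spouses are the other parents of v's children.
Ch(W4) = {W13, W14}.
Parents of W4: W0, W2.
Parents of each child, excluding W4:
  W13 also has parents W0, W1, W2, W5, W11.
  W14 also has parents W2, W3, W6, W8, W11.
MB(W4) = {W0, W1, W2, W3, W5, W6, W8, W11, W13, W14}, which has 10 nodes.

10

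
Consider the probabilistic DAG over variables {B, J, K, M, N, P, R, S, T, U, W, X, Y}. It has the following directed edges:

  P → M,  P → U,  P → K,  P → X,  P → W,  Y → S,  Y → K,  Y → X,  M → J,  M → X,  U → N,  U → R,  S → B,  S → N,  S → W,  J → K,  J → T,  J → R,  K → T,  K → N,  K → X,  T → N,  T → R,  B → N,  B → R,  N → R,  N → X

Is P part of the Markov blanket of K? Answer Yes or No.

Yes

P is a parent of K.
So P ∈ MB(K).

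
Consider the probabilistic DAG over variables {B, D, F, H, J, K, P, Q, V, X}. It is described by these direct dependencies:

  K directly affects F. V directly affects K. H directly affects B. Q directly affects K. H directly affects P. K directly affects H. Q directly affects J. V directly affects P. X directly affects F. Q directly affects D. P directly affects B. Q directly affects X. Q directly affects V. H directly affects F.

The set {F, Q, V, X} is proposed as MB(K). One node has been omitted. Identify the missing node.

H

A node's Markov blanket = Pa ∪ Ch ∪ (parents of Ch other than the node itself).
K has parents Q, V.
K has children F, H.
Co-parents of K (other parents of its children):
  H: —
  F: H, X
MB(K) = {F, H, Q, V, X}.
Comparing with the claimed set, H is missing.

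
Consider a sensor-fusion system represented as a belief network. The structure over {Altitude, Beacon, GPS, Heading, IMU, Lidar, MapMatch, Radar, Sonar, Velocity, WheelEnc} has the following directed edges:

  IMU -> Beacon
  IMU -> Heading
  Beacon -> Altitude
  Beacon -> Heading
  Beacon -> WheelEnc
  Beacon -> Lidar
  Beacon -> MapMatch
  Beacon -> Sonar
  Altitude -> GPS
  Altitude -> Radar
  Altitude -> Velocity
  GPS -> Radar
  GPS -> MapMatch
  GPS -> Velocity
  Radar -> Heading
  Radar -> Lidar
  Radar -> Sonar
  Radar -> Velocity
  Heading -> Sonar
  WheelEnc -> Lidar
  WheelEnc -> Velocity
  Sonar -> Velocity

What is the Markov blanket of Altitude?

{Beacon, GPS, Radar, Sonar, Velocity, WheelEnc}

The Markov blanket of a node is its parents, its children, and the other parents of its children.
Children of Altitude: GPS, Radar, Velocity.
Altitude has parent Beacon.
For each child, the remaining parents (spouses of Altitude):
  GPS: —
  Radar: GPS
  Velocity: GPS, Radar, Sonar, WheelEnc
Union: {Beacon} ∪ {GPS, Radar, Velocity} ∪ {GPS, Radar, Sonar, WheelEnc} = {Beacon, GPS, Radar, Sonar, Velocity, WheelEnc}.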